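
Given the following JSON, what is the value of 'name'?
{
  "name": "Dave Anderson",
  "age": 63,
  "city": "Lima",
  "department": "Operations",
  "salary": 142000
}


Looking up field 'name'
Value: Dave Anderson

Dave Anderson


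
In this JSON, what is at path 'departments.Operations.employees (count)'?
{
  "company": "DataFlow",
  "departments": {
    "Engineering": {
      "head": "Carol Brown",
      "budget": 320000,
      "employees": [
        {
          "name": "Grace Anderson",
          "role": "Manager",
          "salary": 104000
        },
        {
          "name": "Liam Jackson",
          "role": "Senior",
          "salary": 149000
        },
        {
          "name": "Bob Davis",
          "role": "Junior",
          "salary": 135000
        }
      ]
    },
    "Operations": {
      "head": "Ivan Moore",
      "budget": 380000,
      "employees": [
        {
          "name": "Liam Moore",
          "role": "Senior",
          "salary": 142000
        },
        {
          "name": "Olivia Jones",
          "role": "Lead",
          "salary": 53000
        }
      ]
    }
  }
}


Path: departments.Operations.employees (count)

Navigate:
  -> departments
  -> Operations
  -> employees (array, length 2)

2


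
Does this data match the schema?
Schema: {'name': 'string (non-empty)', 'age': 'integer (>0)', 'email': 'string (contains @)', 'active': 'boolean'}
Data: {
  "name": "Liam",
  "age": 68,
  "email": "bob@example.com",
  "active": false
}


Validating each field against schema:
  name: OK (non-empty string)
  age: OK (positive integer)
  email: OK (string with @)
  active: OK (boolean)

Result: VALID

VALID


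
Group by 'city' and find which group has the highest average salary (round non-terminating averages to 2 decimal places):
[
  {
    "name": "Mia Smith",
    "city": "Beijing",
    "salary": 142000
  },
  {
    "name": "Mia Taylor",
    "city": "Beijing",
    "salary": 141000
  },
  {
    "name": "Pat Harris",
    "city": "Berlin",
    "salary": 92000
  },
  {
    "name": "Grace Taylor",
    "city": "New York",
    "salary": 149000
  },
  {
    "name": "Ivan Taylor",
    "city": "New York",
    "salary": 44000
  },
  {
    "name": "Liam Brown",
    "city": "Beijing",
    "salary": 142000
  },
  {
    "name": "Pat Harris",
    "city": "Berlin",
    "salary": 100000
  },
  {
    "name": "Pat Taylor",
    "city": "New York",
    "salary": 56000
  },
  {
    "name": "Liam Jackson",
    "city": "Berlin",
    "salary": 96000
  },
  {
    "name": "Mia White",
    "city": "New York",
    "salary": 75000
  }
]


Group by: city

Groups:
  Beijing: 3 people, avg salary = 425000/3 ≈ $141666.67
  Berlin: 3 people, avg salary = 288000/3 = $96000
  New York: 4 people, avg salary = 324000/4 = $81000

Highest average salary: Beijing (≈$141666.67)

Beijing (≈$141666.67)


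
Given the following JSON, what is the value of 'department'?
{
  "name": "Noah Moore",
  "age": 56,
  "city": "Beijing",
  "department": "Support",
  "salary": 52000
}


Looking up field 'department'
Value: Support

Support


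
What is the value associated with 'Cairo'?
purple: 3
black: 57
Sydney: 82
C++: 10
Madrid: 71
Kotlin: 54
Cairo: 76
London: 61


Looking up key 'Cairo'
Value: 76

76


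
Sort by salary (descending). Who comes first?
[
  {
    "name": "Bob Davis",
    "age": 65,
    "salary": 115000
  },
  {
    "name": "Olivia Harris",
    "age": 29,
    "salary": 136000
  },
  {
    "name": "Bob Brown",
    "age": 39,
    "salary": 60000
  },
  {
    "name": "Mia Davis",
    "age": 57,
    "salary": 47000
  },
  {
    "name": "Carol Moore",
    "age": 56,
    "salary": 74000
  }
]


Sort by: salary (descending)

Sorted order:
  1. Olivia Harris (salary = 136000)
  2. Bob Davis (salary = 115000)
  3. Carol Moore (salary = 74000)
  4. Bob Brown (salary = 60000)
  5. Mia Davis (salary = 47000)

First: Olivia Harris

Olivia Harris


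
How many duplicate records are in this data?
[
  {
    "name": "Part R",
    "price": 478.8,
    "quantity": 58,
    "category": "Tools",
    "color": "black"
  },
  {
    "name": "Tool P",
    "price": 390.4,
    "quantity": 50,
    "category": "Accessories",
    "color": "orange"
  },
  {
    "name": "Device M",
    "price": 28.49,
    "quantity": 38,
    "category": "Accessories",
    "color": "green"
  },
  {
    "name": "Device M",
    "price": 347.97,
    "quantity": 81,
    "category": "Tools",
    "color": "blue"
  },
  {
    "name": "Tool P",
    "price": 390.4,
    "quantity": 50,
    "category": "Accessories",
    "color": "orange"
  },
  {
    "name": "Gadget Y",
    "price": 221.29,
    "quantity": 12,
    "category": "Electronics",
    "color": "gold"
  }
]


Checking 6 records for duplicates:

  Row 1: Part R ($478.8, qty 58)
  Row 2: Tool P ($390.4, qty 50)
  Row 3: Device M ($28.49, qty 38)
  Row 4: Device M ($347.97, qty 81)
  Row 5: Tool P ($390.4, qty 50) <-- DUPLICATE
  Row 6: Gadget Y ($221.29, qty 12)

Duplicates found: 1
Unique records: 5

1 duplicates, 5 unique


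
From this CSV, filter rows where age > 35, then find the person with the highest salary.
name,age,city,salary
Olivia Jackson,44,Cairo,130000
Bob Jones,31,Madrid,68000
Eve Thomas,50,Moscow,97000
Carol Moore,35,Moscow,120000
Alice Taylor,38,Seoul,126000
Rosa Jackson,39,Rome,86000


Filter: age > 35
Sort by: salary (descending)

Filtered records (4):
  Olivia Jackson, age 44, salary $130000
  Alice Taylor, age 38, salary $126000
  Eve Thomas, age 50, salary $97000
  Rosa Jackson, age 39, salary $86000

Highest salary: Olivia Jackson ($130000)

Olivia Jackson


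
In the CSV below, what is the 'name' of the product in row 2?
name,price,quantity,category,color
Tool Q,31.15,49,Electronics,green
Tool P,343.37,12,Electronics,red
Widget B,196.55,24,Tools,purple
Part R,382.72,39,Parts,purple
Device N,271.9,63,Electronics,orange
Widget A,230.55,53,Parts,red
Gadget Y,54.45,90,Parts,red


Query: Row 2 ('Tool P'), column 'name'
Value: Tool P

Tool P


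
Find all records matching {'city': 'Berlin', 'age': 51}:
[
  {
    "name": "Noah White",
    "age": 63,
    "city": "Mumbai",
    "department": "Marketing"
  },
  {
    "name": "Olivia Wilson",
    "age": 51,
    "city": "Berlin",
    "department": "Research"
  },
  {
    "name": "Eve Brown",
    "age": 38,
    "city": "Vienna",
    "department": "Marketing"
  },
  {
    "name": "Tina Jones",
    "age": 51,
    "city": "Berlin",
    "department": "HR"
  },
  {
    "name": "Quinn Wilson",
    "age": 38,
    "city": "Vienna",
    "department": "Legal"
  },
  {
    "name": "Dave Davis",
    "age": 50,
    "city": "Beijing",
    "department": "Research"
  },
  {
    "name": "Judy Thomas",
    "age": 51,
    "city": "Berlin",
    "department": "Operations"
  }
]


Search criteria: {'city': 'Berlin', 'age': 51}

Checking 7 records:
  Noah White: {city: Mumbai, age: 63}
  Olivia Wilson: {city: Berlin, age: 51} <-- MATCH
  Eve Brown: {city: Vienna, age: 38}
  Tina Jones: {city: Berlin, age: 51} <-- MATCH
  Quinn Wilson: {city: Vienna, age: 38}
  Dave Davis: {city: Beijing, age: 50}
  Judy Thomas: {city: Berlin, age: 51} <-- MATCH

Matches: ["Olivia Wilson", "Tina Jones", "Judy Thomas"]

["Olivia Wilson", "Tina Jones", "Judy Thomas"]


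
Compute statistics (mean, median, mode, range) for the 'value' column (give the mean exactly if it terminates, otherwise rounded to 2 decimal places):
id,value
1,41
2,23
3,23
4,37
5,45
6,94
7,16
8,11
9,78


Data: [41, 23, 23, 37, 45, 94, 16, 11, 78]
Count: 9
Sum: 368
Mean: 368/9 ≈ 40.89 (rounded to 2 decimal places)
Sorted: [11, 16, 23, 23, 37, 41, 45, 78, 94]
Median: 37.0
Mode: 23 (2 times)
Range: 94 - 11 = 83
Min: 11, Max: 94

mean≈40.89, median=37.0, mode=23, range=83


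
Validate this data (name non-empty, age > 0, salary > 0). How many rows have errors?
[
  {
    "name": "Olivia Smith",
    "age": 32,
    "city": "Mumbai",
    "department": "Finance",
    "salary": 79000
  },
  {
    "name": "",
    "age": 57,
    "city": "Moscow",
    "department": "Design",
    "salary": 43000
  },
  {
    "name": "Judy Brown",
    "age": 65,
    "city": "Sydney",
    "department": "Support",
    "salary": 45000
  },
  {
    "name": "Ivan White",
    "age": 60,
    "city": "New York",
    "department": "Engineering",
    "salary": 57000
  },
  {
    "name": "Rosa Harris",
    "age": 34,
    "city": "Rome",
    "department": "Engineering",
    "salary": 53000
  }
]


Validating 5 records:
Rules: name non-empty, age > 0, salary > 0

  Row 1 (Olivia Smith): OK
  Row 2 (???): empty name
  Row 3 (Judy Brown): OK
  Row 4 (Ivan White): OK
  Row 5 (Rosa Harris): OK

Total errors: 1

1 errors


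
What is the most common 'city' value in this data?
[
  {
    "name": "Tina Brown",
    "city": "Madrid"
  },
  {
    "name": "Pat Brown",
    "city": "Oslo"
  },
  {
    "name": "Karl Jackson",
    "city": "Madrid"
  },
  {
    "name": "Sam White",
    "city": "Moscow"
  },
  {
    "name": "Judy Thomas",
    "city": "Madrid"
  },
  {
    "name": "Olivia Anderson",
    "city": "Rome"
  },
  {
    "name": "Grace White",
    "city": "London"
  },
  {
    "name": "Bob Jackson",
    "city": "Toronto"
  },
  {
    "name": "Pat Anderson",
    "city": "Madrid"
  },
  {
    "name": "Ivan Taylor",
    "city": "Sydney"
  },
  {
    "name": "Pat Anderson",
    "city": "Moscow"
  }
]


Counting 'city' values across 11 records:

  Madrid: 4 ####
  Moscow: 2 ##
  Oslo: 1 #
  Rome: 1 #
  London: 1 #
  Toronto: 1 #
  Sydney: 1 #

Most common: Madrid (4 times)

Madrid (4 times)


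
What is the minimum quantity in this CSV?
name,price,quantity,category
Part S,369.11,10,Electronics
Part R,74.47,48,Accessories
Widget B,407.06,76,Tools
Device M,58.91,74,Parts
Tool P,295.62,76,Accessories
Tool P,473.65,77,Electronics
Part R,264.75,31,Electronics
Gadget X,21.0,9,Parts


Computing minimum quantity:
Values: [10, 48, 76, 74, 76, 77, 31, 9]
Min = 9

9


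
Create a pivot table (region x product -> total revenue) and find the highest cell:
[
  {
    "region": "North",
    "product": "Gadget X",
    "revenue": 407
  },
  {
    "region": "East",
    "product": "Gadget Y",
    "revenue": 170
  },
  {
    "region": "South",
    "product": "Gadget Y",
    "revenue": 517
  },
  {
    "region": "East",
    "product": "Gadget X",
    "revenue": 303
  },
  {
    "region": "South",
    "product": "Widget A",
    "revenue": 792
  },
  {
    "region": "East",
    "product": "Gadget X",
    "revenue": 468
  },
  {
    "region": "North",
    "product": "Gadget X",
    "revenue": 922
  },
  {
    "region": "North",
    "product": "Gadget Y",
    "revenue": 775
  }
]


Pivot: region (rows) x product (columns) -> total revenue

     Gadget X      Gadget Y      Widget A    
East           771           170             0  
North         1329           775             0  
South            0           517           792  

Highest: North / Gadget X = $1329

North / Gadget X = $1329


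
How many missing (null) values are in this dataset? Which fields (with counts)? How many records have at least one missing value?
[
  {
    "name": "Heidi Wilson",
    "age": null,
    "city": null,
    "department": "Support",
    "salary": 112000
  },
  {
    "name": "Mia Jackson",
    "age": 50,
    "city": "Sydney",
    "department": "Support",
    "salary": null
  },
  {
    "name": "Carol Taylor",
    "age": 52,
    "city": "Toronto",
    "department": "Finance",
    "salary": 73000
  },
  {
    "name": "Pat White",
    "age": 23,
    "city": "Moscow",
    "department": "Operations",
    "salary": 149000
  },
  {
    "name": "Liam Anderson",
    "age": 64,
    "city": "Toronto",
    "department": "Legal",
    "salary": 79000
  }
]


Checking for missing (null) values in 5 records:

  Heidi Wilson: age, city
  Mia Jackson: salary
  Carol Taylor: complete
  Pat White: complete
  Liam Anderson: complete

Per field:
  name: 0 missing
  age: 1 missing
  city: 1 missing
  department: 0 missing
  salary: 1 missing

Total missing values: 3
Records with any missing: 2

3 missing values (age: 1, city: 1, salary: 1); 2 incomplete records


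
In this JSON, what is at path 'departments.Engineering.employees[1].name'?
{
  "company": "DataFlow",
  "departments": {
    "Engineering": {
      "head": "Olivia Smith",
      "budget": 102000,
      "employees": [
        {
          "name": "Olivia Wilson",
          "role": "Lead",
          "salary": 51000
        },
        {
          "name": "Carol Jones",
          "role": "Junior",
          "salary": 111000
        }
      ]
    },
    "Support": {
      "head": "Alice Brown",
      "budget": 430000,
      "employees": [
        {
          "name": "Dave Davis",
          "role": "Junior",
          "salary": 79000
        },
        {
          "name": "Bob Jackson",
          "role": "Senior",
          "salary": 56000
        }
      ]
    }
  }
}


Path: departments.Engineering.employees[1].name

Navigate:
  -> departments
  -> Engineering
  -> employees[1].name = 'Carol Jones'

Carol Jones


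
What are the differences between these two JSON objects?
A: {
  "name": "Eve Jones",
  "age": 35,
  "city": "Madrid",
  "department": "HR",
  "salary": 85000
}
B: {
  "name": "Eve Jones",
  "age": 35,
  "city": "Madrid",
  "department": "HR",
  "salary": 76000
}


Comparing each field (in key order):
  name: same
  age: same
  city: same
  department: same
  salary: DIFFERENT
Differences:
  salary: 85000 -> 76000

1 field(s) changed

1 change: salary


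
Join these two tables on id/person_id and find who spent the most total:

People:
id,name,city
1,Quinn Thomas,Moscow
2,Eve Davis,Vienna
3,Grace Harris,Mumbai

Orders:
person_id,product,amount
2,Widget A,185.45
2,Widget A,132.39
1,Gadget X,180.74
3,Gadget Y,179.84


Join on: people.id = orders.person_id

Joined rows:
  Eve Davis (Vienna) bought Widget A for $185.45
  Eve Davis (Vienna) bought Widget A for $132.39
  Quinn Thomas (Moscow) bought Gadget X for $180.74
  Grace Harris (Mumbai) bought Gadget Y for $179.84

Total per person:
  Eve Davis: $317.84
  Quinn Thomas: $180.74
  Grace Harris: $179.84

Top spender: Eve Davis ($317.84)

Eve Davis ($317.84)


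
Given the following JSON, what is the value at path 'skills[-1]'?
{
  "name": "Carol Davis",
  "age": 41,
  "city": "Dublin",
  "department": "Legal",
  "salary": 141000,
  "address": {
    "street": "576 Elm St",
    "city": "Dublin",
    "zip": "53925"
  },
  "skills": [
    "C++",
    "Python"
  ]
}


Query: skills[-1]
Path: skills -> last element
Value: Python

Python


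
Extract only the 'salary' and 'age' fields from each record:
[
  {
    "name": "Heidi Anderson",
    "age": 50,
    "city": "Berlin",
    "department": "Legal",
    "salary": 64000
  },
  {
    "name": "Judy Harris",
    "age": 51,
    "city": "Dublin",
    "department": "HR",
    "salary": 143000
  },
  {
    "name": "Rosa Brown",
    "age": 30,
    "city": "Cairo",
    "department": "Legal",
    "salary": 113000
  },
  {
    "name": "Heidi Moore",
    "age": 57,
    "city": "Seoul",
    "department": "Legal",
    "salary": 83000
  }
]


Original: 4 records with fields: name, age, city, department, salary
Keep: ['salary', 'age']
Drop: ['name', 'city', 'department']
Result: 4 records, 2 fields each

[
  {
    "salary": 64000,
    "age": 50
  },
  {
    "salary": 143000,
    "age": 51
  },
  {
    "salary": 113000,
    "age": 30
  },
  {
    "salary": 83000,
    "age": 57
  }
]


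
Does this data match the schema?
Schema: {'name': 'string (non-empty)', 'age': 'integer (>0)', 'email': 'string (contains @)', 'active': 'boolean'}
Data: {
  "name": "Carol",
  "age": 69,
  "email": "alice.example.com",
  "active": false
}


Validating each field against schema:
  name: OK (non-empty string)
  age: OK (positive integer)
  email: FAIL ("alice.example.com" does not contain @)
  active: OK (boolean)

Result: INVALID (1 error: email)

INVALID (1 error: email)


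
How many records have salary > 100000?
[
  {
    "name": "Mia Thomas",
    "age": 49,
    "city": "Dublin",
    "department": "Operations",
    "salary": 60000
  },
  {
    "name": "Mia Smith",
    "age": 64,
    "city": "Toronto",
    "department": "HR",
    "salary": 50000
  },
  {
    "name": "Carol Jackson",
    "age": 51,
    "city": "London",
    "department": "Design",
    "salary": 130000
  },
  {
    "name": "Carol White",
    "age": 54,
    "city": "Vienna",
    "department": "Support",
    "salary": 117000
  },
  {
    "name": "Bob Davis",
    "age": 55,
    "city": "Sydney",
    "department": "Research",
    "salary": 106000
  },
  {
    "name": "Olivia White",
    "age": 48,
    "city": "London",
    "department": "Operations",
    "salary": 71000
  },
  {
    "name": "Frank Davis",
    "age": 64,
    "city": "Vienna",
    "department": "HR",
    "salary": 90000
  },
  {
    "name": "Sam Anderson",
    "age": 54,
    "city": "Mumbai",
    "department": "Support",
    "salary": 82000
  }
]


Data: 8 records
Condition: salary > 100000

Checking each record:
  Mia Thomas: 60000
  Mia Smith: 50000
  Carol Jackson: 130000 MATCH
  Carol White: 117000 MATCH
  Bob Davis: 106000 MATCH
  Olivia White: 71000
  Frank Davis: 90000
  Sam Anderson: 82000

Count: 3

3


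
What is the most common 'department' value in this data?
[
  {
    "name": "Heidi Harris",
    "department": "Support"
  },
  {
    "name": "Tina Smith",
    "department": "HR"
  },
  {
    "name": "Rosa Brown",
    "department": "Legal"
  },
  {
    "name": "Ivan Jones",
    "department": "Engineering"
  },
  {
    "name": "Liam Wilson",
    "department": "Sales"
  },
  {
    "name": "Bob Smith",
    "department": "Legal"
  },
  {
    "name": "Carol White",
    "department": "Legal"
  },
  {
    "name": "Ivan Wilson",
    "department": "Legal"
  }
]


Counting 'department' values across 8 records:

  Legal: 4 ####
  Support: 1 #
  HR: 1 #
  Engineering: 1 #
  Sales: 1 #

Most common: Legal (4 times)

Legal (4 times)


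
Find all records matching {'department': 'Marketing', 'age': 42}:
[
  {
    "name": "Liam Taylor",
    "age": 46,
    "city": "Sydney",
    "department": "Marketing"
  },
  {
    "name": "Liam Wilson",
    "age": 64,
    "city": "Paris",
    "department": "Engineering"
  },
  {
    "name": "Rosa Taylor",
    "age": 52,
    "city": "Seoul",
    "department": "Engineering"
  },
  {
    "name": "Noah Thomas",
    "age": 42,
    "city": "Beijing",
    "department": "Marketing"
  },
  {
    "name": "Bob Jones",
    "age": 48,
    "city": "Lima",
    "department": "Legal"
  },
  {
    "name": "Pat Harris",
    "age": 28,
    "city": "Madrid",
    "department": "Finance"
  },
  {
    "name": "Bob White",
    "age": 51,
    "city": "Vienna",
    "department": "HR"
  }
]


Search criteria: {'department': 'Marketing', 'age': 42}

Checking 7 records:
  Liam Taylor: {department: Marketing, age: 46}
  Liam Wilson: {department: Engineering, age: 64}
  Rosa Taylor: {department: Engineering, age: 52}
  Noah Thomas: {department: Marketing, age: 42} <-- MATCH
  Bob Jones: {department: Legal, age: 48}
  Pat Harris: {department: Finance, age: 28}
  Bob White: {department: HR, age: 51}

Matches: ["Noah Thomas"]

["Noah Thomas"]


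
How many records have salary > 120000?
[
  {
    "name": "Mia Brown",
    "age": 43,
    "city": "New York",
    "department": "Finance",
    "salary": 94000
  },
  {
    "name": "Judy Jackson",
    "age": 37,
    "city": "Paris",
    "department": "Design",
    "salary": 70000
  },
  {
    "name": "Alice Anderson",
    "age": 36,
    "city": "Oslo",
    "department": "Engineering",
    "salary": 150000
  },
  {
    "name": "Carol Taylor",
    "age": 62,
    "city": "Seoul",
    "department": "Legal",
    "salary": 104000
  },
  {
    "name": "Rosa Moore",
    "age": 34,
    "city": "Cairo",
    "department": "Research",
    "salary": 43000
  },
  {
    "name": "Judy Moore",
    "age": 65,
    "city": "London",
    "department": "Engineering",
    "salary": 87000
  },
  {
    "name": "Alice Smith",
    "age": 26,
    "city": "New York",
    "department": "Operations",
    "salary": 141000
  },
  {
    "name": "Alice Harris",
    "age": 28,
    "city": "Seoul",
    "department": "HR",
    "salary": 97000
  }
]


Data: 8 records
Condition: salary > 120000

Checking each record:
  Mia Brown: 94000
  Judy Jackson: 70000
  Alice Anderson: 150000 MATCH
  Carol Taylor: 104000
  Rosa Moore: 43000
  Judy Moore: 87000
  Alice Smith: 141000 MATCH
  Alice Harris: 97000

Count: 2

2


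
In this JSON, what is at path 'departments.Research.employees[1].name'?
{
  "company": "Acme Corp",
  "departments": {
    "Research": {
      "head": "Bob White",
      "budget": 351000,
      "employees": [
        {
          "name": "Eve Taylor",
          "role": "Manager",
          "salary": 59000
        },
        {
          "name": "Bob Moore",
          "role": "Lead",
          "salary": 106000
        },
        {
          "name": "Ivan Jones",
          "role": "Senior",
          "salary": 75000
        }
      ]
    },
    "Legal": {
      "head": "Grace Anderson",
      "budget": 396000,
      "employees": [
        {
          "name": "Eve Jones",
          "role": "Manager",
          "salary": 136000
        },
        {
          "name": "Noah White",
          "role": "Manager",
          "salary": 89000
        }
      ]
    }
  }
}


Path: departments.Research.employees[1].name

Navigate:
  -> departments
  -> Research
  -> employees[1].name = 'Bob Moore'

Bob Moore


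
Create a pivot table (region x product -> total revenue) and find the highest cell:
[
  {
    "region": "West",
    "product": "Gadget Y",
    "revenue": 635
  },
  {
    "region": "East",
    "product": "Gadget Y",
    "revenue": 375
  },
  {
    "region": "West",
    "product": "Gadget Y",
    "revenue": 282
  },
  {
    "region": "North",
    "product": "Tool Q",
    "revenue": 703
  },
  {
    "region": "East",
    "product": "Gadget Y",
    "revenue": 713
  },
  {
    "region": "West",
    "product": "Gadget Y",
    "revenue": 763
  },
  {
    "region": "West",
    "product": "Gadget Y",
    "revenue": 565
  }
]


Pivot: region (rows) x product (columns) -> total revenue

     Gadget Y      Tool Q      
East          1088             0  
North            0           703  
West          2245             0  

Highest: West / Gadget Y = $2245

West / Gadget Y = $2245


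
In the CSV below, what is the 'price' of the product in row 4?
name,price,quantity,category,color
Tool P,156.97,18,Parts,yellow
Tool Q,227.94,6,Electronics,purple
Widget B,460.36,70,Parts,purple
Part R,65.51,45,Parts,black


Query: Row 4 ('Part R'), column 'price'
Value: 65.51

65.51


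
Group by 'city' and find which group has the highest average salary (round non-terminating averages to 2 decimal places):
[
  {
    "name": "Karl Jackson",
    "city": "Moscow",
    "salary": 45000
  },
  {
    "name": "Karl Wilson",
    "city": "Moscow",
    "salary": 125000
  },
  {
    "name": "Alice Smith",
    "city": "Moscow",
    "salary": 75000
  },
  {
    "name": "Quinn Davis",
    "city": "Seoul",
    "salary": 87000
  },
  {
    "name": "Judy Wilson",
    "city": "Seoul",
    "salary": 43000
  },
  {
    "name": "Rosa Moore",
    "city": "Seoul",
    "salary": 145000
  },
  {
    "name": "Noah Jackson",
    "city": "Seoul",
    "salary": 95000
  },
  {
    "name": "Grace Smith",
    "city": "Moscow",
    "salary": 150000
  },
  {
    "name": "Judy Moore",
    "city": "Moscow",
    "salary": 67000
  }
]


Group by: city

Groups:
  Moscow: 5 people, avg salary = 462000/5 = $92400
  Seoul: 4 people, avg salary = 370000/4 = $92500

Highest average salary: Seoul ($92500)

Seoul ($92500)


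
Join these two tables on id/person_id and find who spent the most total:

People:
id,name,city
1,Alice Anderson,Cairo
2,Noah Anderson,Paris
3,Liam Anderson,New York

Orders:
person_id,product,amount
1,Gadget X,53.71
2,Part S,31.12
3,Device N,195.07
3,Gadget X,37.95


Join on: people.id = orders.person_id

Joined rows:
  Alice Anderson (Cairo) bought Gadget X for $53.71
  Noah Anderson (Paris) bought Part S for $31.12
  Liam Anderson (New York) bought Device N for $195.07
  Liam Anderson (New York) bought Gadget X for $37.95

Total per person:
  Liam Anderson: $233.02
  Alice Anderson: $53.71
  Noah Anderson: $31.12

Top spender: Liam Anderson ($233.02)

Liam Anderson ($233.02)


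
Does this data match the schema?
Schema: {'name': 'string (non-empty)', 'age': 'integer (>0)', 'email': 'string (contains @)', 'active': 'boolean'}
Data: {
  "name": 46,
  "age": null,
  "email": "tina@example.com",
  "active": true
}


Validating each field against schema:
  name: FAIL (46 is not a string)
  age: FAIL (null is not an integer)
  email: OK (string with @)
  active: OK (boolean)

Result: INVALID (2 errors: name, age)

INVALID (2 errors: name, age)


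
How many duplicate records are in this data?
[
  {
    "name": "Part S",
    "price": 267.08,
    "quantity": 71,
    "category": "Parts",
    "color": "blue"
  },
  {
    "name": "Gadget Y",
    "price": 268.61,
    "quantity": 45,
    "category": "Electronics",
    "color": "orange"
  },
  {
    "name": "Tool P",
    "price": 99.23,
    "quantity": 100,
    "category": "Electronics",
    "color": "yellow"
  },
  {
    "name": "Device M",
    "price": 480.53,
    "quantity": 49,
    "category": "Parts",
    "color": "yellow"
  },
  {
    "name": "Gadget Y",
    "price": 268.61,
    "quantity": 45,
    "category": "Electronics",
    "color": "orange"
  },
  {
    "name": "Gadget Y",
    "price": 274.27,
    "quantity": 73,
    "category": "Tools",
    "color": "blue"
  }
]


Checking 6 records for duplicates:

  Row 1: Part S ($267.08, qty 71)
  Row 2: Gadget Y ($268.61, qty 45)
  Row 3: Tool P ($99.23, qty 100)
  Row 4: Device M ($480.53, qty 49)
  Row 5: Gadget Y ($268.61, qty 45) <-- DUPLICATE
  Row 6: Gadget Y ($274.27, qty 73)

Duplicates found: 1
Unique records: 5

1 duplicates, 5 unique


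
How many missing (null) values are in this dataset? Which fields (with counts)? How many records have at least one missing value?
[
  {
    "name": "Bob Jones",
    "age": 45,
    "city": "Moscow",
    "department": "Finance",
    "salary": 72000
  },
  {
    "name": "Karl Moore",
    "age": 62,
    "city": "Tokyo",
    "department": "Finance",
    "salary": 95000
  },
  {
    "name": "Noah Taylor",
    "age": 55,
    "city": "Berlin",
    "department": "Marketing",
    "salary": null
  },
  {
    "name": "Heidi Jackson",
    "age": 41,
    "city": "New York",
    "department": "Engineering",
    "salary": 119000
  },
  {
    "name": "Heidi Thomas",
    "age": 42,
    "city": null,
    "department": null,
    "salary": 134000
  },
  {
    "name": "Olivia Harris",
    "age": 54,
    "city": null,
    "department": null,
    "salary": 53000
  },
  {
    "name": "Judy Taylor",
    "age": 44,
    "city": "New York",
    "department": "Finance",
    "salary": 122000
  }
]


Checking for missing (null) values in 7 records:

  Bob Jones: complete
  Karl Moore: complete
  Noah Taylor: salary
  Heidi Jackson: complete
  Heidi Thomas: city, department
  Olivia Harris: city, department
  Judy Taylor: complete

Per field:
  name: 0 missing
  age: 0 missing
  city: 2 missing
  department: 2 missing
  salary: 1 missing

Total missing values: 5
Records with any missing: 3

5 missing values (city: 2, department: 2, salary: 1); 3 incomplete records


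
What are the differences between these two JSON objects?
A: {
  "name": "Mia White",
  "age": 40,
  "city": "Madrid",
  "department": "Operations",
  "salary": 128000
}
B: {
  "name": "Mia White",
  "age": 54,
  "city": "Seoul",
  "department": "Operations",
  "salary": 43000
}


Comparing each field (in key order):
  name: same
  age: DIFFERENT
  city: DIFFERENT
  department: same
  salary: DIFFERENT
Differences:
  age: 40 -> 54
  city: Madrid -> Seoul
  salary: 128000 -> 43000

3 field(s) changed

3 changes: age, city, salary


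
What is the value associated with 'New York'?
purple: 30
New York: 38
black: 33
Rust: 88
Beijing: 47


Looking up key 'New York'
Value: 38

38


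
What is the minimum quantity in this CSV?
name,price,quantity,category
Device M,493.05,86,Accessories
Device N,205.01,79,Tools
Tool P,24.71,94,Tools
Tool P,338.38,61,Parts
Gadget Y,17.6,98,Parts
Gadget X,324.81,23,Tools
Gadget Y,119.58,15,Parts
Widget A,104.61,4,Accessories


Computing minimum quantity:
Values: [86, 79, 94, 61, 98, 23, 15, 4]
Min = 4

4


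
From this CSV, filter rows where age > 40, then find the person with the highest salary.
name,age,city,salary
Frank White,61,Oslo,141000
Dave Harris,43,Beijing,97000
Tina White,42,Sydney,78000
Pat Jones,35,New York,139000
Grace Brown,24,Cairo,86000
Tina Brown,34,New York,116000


Filter: age > 40
Sort by: salary (descending)

Filtered records (3):
  Frank White, age 61, salary $141000
  Dave Harris, age 43, salary $97000
  Tina White, age 42, salary $78000

Highest salary: Frank White ($141000)

Frank White


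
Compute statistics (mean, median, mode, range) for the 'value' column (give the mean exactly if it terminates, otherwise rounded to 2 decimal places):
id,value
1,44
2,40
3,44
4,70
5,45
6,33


Data: [44, 40, 44, 70, 45, 33]
Count: 6
Sum: 276
Mean: 276/6 = 46
Sorted: [33, 40, 44, 44, 45, 70]
Median: 44.0
Mode: 44 (2 times)
Range: 70 - 33 = 37
Min: 33, Max: 70

mean=46, median=44.0, mode=44, range=37


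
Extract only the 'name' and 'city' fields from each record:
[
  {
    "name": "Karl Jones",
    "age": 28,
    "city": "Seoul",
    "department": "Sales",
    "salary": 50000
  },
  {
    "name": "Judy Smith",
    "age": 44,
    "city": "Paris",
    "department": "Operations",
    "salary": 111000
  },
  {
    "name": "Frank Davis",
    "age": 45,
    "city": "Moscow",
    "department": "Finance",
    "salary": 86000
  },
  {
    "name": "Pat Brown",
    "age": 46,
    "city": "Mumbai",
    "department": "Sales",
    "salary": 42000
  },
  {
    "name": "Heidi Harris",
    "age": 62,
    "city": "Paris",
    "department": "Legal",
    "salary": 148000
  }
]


Original: 5 records with fields: name, age, city, department, salary
Keep: ['name', 'city']
Drop: ['age', 'department', 'salary']
Result: 5 records, 2 fields each

[
  {
    "name": "Karl Jones",
    "city": "Seoul"
  },
  {
    "name": "Judy Smith",
    "city": "Paris"
  },
  {
    "name": "Frank Davis",
    "city": "Moscow"
  },
  {
    "name": "Pat Brown",
    "city": "Mumbai"
  },
  {
    "name": "Heidi Harris",
    "city": "Paris"
  }
]


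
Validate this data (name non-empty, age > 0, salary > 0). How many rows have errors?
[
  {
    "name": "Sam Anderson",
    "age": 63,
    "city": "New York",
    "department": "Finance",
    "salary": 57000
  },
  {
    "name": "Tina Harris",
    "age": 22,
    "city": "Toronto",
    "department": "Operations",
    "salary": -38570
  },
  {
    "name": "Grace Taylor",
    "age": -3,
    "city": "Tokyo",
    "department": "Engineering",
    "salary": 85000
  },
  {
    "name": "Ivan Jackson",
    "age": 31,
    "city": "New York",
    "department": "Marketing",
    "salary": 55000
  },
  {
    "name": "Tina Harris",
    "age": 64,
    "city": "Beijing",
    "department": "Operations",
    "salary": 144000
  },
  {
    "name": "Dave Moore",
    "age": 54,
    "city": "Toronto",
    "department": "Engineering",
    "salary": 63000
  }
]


Validating 6 records:
Rules: name non-empty, age > 0, salary > 0

  Row 1 (Sam Anderson): OK
  Row 2 (Tina Harris): negative salary: -38570
  Row 3 (Grace Taylor): negative age: -3
  Row 4 (Ivan Jackson): OK
  Row 5 (Tina Harris): OK
  Row 6 (Dave Moore): OK

Total errors: 2

2 errors


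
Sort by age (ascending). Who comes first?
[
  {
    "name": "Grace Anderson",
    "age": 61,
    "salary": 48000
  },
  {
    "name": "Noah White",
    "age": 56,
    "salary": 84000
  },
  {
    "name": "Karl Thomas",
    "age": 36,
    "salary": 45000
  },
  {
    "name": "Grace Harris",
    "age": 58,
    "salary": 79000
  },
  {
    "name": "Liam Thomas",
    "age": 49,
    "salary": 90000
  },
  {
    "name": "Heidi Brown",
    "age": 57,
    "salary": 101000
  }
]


Sort by: age (ascending)

Sorted order:
  1. Karl Thomas (age = 36)
  2. Liam Thomas (age = 49)
  3. Noah White (age = 56)
  4. Heidi Brown (age = 57)
  5. Grace Harris (age = 58)
  6. Grace Anderson (age = 61)

First: Karl Thomas

Karl Thomas


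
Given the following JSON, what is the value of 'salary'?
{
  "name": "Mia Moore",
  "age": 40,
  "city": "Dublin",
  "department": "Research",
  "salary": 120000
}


Looking up field 'salary'
Value: 120000

120000


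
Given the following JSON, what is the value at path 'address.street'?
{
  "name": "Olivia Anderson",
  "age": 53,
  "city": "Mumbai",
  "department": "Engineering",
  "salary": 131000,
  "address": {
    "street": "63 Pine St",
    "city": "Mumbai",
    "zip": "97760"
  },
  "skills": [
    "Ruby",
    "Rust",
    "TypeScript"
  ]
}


Query: address.street
Path: address -> street
Value: 63 Pine St

63 Pine St


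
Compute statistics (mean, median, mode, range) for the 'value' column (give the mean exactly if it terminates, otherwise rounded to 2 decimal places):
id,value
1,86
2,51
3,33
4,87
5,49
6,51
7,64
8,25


Data: [86, 51, 33, 87, 49, 51, 64, 25]
Count: 8
Sum: 446
Mean: 446/8 = 55.75
Sorted: [25, 33, 49, 51, 51, 64, 86, 87]
Median: 51.0
Mode: 51 (2 times)
Range: 87 - 25 = 62
Min: 25, Max: 87

mean=55.75, median=51.0, mode=51, range=62


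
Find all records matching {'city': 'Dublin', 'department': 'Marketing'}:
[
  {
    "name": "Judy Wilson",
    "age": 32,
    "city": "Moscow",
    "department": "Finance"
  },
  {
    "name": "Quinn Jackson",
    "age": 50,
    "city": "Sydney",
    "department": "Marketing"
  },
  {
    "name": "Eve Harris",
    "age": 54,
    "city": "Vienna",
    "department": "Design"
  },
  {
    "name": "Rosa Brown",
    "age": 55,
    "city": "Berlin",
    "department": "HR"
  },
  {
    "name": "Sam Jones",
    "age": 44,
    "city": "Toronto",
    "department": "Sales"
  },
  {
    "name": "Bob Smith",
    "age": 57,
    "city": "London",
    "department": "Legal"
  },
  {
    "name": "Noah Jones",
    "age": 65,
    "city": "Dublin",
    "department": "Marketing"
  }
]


Search criteria: {'city': 'Dublin', 'department': 'Marketing'}

Checking 7 records:
  Judy Wilson: {city: Moscow, department: Finance}
  Quinn Jackson: {city: Sydney, department: Marketing}
  Eve Harris: {city: Vienna, department: Design}
  Rosa Brown: {city: Berlin, department: HR}
  Sam Jones: {city: Toronto, department: Sales}
  Bob Smith: {city: London, department: Legal}
  Noah Jones: {city: Dublin, department: Marketing} <-- MATCH

Matches: ["Noah Jones"]

["Noah Jones"]


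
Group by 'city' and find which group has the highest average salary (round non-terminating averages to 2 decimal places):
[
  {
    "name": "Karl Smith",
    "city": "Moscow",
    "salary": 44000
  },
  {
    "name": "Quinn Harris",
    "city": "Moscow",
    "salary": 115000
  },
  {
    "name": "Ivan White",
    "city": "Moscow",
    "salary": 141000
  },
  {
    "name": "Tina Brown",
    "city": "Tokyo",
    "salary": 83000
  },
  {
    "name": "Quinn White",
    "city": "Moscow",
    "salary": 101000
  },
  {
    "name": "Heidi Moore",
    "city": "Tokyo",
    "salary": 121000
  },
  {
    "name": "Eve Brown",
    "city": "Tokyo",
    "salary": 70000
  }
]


Group by: city

Groups:
  Moscow: 4 people, avg salary = 401000/4 = $100250
  Tokyo: 3 people, avg salary = 274000/3 ≈ $91333.33

Highest average salary: Moscow ($100250)

Moscow ($100250)


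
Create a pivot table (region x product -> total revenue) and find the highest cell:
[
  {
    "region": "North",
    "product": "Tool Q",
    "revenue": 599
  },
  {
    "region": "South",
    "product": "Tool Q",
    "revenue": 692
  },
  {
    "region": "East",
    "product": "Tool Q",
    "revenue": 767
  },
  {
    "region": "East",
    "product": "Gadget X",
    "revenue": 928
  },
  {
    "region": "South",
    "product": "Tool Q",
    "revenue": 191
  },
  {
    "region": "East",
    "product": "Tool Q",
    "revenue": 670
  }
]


Pivot: region (rows) x product (columns) -> total revenue

     Gadget X      Tool Q      
East           928          1437  
North            0           599  
South            0           883  

Highest: East / Tool Q = $1437

East / Tool Q = $1437


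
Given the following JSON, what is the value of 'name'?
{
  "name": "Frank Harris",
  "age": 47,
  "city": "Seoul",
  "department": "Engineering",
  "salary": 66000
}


Looking up field 'name'
Value: Frank Harris

Frank Harris


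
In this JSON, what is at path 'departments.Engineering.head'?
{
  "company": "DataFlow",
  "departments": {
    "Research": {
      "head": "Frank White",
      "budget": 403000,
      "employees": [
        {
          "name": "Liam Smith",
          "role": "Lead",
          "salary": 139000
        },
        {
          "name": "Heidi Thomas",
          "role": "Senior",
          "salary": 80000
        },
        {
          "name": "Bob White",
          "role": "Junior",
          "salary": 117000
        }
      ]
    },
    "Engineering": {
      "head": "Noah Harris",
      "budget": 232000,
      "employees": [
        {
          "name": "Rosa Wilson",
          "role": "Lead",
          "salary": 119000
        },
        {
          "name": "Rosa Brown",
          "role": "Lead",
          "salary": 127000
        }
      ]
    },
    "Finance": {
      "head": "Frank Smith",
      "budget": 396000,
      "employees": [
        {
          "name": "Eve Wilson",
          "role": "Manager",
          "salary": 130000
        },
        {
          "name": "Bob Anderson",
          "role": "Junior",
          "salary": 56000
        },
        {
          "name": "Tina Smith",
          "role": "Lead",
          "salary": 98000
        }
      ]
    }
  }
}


Path: departments.Engineering.head

Navigate:
  -> departments
  -> Engineering
  -> head = 'Noah Harris'

Noah Harris


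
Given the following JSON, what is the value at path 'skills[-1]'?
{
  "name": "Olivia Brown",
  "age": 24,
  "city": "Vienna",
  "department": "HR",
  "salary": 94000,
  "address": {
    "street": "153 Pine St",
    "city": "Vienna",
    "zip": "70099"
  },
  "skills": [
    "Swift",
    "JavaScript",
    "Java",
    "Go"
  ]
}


Query: skills[-1]
Path: skills -> last element
Value: Go

Go


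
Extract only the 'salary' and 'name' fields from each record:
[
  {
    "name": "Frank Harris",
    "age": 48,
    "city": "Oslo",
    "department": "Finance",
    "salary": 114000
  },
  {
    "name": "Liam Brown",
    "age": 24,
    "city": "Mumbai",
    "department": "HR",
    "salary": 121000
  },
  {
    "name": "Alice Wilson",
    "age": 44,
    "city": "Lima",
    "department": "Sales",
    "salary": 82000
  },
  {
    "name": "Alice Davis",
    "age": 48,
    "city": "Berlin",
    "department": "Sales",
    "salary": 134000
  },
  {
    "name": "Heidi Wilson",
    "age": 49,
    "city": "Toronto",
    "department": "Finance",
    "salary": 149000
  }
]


Original: 5 records with fields: name, age, city, department, salary
Keep: ['salary', 'name']
Drop: ['age', 'city', 'department']
Result: 5 records, 2 fields each

[
  {
    "salary": 114000,
    "name": "Frank Harris"
  },
  {
    "salary": 121000,
    "name": "Liam Brown"
  },
  {
    "salary": 82000,
    "name": "Alice Wilson"
  },
  {
    "salary": 134000,
    "name": "Alice Davis"
  },
  {
    "salary": 149000,
    "name": "Heidi Wilson"
  }
]


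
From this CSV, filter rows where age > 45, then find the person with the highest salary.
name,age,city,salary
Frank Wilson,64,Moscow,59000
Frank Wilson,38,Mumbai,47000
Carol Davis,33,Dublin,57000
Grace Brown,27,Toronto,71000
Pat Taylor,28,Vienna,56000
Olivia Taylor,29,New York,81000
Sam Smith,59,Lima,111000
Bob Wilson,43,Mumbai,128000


Filter: age > 45
Sort by: salary (descending)

Filtered records (2):
  Sam Smith, age 59, salary $111000
  Frank Wilson, age 64, salary $59000

Highest salary: Sam Smith ($111000)

Sam Smith


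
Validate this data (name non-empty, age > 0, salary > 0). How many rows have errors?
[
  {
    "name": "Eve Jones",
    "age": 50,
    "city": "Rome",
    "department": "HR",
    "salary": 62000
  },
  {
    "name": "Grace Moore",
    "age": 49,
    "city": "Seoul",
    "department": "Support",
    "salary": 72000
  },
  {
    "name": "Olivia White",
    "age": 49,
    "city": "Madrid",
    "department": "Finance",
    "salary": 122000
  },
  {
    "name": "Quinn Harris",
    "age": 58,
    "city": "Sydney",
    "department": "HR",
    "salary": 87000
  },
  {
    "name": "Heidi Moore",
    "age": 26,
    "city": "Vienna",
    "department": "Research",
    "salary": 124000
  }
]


Validating 5 records:
Rules: name non-empty, age > 0, salary > 0

  Row 1 (Eve Jones): OK
  Row 2 (Grace Moore): OK
  Row 3 (Olivia White): OK
  Row 4 (Quinn Harris): OK
  Row 5 (Heidi Moore): OK

Total errors: 0

0 errors
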